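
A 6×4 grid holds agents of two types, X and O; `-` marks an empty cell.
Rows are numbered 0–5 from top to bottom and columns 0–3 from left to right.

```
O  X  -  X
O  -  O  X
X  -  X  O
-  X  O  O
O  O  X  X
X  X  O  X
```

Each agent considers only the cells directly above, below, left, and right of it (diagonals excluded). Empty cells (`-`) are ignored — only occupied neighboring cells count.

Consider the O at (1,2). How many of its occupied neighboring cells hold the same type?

Occupied neighbors of (1,2): (2,2)=X, (1,3)=X.
Same type (O): 0 of 2.

0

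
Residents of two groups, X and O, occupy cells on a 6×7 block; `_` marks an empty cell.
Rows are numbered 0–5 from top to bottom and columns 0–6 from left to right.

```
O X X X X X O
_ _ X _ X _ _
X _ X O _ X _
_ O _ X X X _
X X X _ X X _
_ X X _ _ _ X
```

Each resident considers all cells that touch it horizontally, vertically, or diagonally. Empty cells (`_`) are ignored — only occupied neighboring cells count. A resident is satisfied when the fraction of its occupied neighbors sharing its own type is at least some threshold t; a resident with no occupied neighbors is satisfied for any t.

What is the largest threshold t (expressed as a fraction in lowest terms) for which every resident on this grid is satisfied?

0/1

(0,0)O 0/1
(0,1)X 2/3
(0,2)X 3/3
(0,3)X 4/4
(0,4)X 3/3
(0,5)X 2/3
(0,6)O 0/1
(1,2)X 4/5
(1,4)X 4/5
(2,0)X 0/1
(2,2)X 2/4
(2,3)O 0/5
(2,5)X 3/3
(3,1)O 0/5
(3,3)X 4/5
(3,4)X 5/6
(3,5)X 4/4
(4,0)X 2/3
(4,1)X 4/5
(4,2)X 4/5
(4,4)X 4/4
(4,5)X 4/4
(5,1)X 4/4
(5,2)X 3/3
(5,6)X 1/1
The smallest same-type fraction is 0/1 at (0,0), which reduces to 0/1. Any threshold above that leaves this resident unsatisfied.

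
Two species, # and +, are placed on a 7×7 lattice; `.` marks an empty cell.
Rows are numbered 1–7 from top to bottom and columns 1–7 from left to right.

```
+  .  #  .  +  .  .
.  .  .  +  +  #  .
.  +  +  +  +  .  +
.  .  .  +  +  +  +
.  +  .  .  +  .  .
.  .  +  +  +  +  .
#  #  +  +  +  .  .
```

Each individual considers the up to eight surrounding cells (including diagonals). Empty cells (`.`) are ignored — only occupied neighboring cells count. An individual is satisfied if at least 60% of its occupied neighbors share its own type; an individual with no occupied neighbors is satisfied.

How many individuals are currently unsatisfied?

3

Row 1: (1,1)+ 0/0 satisfied · (1,3)# 0/1 not · (1,5)+ 2/3 satisfied
Row 2: (2,4)+ 5/6 satisfied · (2,5)+ 4/5 satisfied · (2,6)# 0/4 not
Row 3: (3,2)+ 1/1 satisfied · (3,3)+ 4/4 satisfied · (3,4)+ 6/6 satisfied · (3,5)+ 6/7 satisfied · (3,7)+ 2/3 satisfied
Row 4: (4,4)+ 5/5 satisfied · (4,5)+ 5/5 satisfied · (4,6)+ 5/5 satisfied · (4,7)+ 2/2 satisfied
Row 5: (5,2)+ 1/1 satisfied · (5,5)+ 6/6 satisfied
Row 6: (6,3)+ 4/5 satisfied · (6,4)+ 6/6 satisfied · (6,5)+ 5/5 satisfied · (6,6)+ 3/3 satisfied
Row 7: (7,1)# 1/1 satisfied · (7,2)# 1/3 not · (7,3)+ 3/4 satisfied · (7,4)+ 5/5 satisfied · (7,5)+ 4/4 satisfied
Unsatisfied: (1,3), (2,6), (7,2) — 3 in total.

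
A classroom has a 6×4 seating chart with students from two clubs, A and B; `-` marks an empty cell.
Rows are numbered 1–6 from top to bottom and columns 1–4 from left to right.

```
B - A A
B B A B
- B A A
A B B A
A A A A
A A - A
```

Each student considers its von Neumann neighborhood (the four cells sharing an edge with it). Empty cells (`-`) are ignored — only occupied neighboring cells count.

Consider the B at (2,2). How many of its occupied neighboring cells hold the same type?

Occupied neighbors of (2,2): (3,2)=B, (2,1)=B, (2,3)=A.
Same type (B): 2 of 3.

2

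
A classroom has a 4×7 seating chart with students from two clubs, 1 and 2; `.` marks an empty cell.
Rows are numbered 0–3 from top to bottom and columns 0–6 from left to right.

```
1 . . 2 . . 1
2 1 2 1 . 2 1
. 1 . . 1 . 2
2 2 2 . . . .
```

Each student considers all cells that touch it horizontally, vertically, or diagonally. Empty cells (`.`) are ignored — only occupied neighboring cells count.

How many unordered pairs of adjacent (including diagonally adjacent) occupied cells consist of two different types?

Scan each occupied cell's neighbors to the right and below (and the two forward diagonals) so each pair is counted once.
Row 0: 1(0,0)–2(1,0)≠ 1(0,0)–1(1,1)= 2(0,3)–1(1,3)≠ 2(0,3)–2(1,2)= 1(0,6)–1(1,6)= 1(0,6)–2(1,5)≠  → 3/6 unlike.
Row 1: 2(1,0)–1(1,1)≠ 2(1,0)–1(2,1)≠ 1(1,1)–2(1,2)≠ 1(1,1)–1(2,1)= 2(1,2)–1(1,3)≠ 2(1,2)–1(2,1)≠ 1(1,3)–1(2,4)= 2(1,5)–1(1,6)≠ 2(1,5)–2(2,6)= 2(1,5)–1(2,4)≠ 1(1,6)–2(2,6)≠  → 8/11 unlike.
Row 2: 1(2,1)–2(3,1)≠ 1(2,1)–2(3,2)≠ 1(2,1)–2(3,0)≠  → 3/3 unlike.
Row 3: 2(3,0)–2(3,1)= 2(3,1)–2(3,2)=  → 0/2 unlike.
Total adjacent occupied pairs: 22; unlike-type pairs: 14.

14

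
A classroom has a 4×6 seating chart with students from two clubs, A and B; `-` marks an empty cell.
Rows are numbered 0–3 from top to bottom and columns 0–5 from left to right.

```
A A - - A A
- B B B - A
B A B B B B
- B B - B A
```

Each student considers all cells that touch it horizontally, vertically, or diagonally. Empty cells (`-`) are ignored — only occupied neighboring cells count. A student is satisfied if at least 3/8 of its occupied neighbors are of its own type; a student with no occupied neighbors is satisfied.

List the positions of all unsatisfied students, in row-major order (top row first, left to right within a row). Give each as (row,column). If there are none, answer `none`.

(0,1), (2,1), (3,5)

(0,0)A 1/2 ✓
(0,1)A 1/3 ✗
(0,4)A 2/3 ✓
(0,5)A 2/2 ✓
(1,1)B 3/6 ✓
(1,2)B 4/6 ✓
(1,3)B 4/5 ✓
(1,5)A 2/4 ✓
(2,0)B 2/3 ✓
(2,1)A 0/6 ✗
(2,2)B 6/7 ✓
(2,3)B 6/6 ✓
(2,4)B 4/6 ✓
(2,5)B 2/4 ✓
(3,1)B 3/4 ✓
(3,2)B 3/4 ✓
(3,4)B 3/4 ✓
(3,5)A 0/3 ✗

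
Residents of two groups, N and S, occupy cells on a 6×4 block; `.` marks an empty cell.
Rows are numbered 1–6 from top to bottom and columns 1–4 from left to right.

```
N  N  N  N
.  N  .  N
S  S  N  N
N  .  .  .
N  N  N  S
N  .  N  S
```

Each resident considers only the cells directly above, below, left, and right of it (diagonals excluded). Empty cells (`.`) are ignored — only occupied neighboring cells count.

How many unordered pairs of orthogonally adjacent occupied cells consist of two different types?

5

Scan each occupied cell's neighbors to the right and below so each pair is counted once.
Row 1: N(1,1)–N(1,2)= N(1,2)–N(1,3)= N(1,2)–N(2,2)= N(1,3)–N(1,4)= N(1,4)–N(2,4)=  → 0/5 unlike.
Row 2: N(2,2)–S(3,2)≠ N(2,4)–N(3,4)=  → 1/2 unlike.
Row 3: S(3,1)–S(3,2)= S(3,1)–N(4,1)≠ S(3,2)–N(3,3)≠ N(3,3)–N(3,4)=  → 2/4 unlike.
Row 4: N(4,1)–N(5,1)=  → 0/1 unlike.
Row 5: N(5,1)–N(5,2)= N(5,1)–N(6,1)= N(5,2)–N(5,3)= N(5,3)–S(5,4)≠ N(5,3)–N(6,3)= S(5,4)–S(6,4)=  → 1/6 unlike.
Row 6: N(6,3)–S(6,4)≠  → 1/1 unlike.
Total adjacent occupied pairs: 19; unlike-type pairs: 5.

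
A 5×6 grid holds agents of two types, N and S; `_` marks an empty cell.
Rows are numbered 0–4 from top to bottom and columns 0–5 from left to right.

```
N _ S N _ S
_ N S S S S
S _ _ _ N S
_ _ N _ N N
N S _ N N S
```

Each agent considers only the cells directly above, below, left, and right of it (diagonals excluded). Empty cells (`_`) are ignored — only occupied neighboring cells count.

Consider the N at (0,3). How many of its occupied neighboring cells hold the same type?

0

Occupied neighbors of (0,3): (1,3)=S, (0,2)=S.
Same type (N): 0 of 2.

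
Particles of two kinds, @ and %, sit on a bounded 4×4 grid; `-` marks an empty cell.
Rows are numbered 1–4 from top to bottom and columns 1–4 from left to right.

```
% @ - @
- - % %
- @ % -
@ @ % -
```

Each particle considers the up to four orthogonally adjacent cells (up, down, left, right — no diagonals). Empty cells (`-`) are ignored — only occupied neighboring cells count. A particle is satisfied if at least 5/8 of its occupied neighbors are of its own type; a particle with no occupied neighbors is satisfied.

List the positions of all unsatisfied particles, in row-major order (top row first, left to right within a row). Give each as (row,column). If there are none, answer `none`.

(1,1), (1,2), (1,4), (2,4), (3,2), (4,3)

(1,1)% 0/1 unhappy
(1,2)@ 0/1 unhappy
(1,4)@ 0/1 unhappy
(2,3)% 2/2 ok
(2,4)% 1/2 unhappy
(3,2)@ 1/2 unhappy
(3,3)% 2/3 ok
(4,1)@ 1/1 ok
(4,2)@ 2/3 ok
(4,3)% 1/2 unhappy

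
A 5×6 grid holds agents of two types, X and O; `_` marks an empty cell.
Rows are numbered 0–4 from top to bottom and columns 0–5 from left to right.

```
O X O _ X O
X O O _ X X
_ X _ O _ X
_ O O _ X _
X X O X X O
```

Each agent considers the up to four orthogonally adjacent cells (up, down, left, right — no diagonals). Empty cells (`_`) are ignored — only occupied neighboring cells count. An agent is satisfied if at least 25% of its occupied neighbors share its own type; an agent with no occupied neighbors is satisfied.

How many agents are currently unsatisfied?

6

Row 0: (0,0)O 0/2 ✗ · (0,1)X 0/3 ✗ · (0,2)O 1/2 ✓ · (0,4)X 1/2 ✓ · (0,5)O 0/2 ✗
Row 1: (1,0)X 0/2 ✗ · (1,1)O 1/4 ✓ · (1,2)O 2/2 ✓ · (1,4)X 2/2 ✓ · (1,5)X 2/3 ✓
Row 2: (2,1)X 0/2 ✗ · (2,3)O 0/0 ✓ · (2,5)X 1/1 ✓
Row 3: (3,1)O 1/3 ✓ · (3,2)O 2/2 ✓ · (3,4)X 1/1 ✓
Row 4: (4,0)X 1/1 ✓ · (4,1)X 1/3 ✓ · (4,2)O 1/3 ✓ · (4,3)X 1/2 ✓ · (4,4)X 2/3 ✓ · (4,5)O 0/1 ✗
Unsatisfied: (0,0), (0,1), (0,5), (1,0), (2,1), (4,5) — 6 in total.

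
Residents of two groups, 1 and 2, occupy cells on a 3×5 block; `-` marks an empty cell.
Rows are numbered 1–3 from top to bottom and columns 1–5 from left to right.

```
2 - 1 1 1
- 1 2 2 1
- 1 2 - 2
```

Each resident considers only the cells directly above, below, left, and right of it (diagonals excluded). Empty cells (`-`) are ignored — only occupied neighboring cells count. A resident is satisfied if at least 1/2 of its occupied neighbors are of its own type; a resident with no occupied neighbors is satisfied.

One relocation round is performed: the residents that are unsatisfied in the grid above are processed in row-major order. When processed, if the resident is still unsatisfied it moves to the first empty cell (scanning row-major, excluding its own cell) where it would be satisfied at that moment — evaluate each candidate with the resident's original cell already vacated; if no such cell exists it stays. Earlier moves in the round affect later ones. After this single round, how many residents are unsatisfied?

Initially unsatisfied (in order): (2,4), (2,5), (3,5).
  (2,4) → (2,1).
  (2,5): now satisfied by earlier moves; stays.
  (3,5) → (3,1).
Resulting grid:
2 - 1 1 1
2 1 2 - 1
2 1 2 - -
Unsatisfied now: (2,2), (2,3), (3,2).

3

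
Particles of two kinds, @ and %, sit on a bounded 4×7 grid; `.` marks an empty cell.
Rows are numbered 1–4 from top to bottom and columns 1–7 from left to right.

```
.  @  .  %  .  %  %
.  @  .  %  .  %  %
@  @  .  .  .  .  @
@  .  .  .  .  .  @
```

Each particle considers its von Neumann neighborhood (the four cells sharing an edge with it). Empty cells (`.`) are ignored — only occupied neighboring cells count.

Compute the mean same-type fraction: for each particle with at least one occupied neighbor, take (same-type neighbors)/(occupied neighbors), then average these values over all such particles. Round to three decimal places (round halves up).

0.936

Row 1: (1,2)@ 1/1 · (1,4)% 1/1 · (1,6)% 2/2 · (1,7)% 2/2
Row 2: (2,2)@ 2/2 · (2,4)% 1/1 · (2,6)% 2/2 · (2,7)% 2/3
Row 3: (3,1)@ 2/2 · (3,2)@ 2/2 · (3,7)@ 1/2
Row 4: (4,1)@ 1/1 · (4,7)@ 1/1
Sum over 13 particles: 1/1 + 1/1 + 2/2 + 2/2 + 2/2 + 1/1 + 2/2 + 2/3 + 2/2 + 2/2 + 1/2 + 1/1 + 1/1 = 73/6; mean = 73/6 ÷ 13 = 73/78 = 0.935897… → 0.936.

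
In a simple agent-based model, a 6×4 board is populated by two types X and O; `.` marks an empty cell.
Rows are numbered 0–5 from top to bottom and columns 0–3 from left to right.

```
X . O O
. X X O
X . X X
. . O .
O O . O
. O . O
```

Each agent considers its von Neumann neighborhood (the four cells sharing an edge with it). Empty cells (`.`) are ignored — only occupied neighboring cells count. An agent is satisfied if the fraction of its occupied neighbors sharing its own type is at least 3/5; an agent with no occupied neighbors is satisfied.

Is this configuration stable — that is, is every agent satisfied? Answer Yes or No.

No

(0,0)X 0/0 ✓
(0,2)O 1/2 ✗
(0,3)O 2/2 ✓
(1,1)X 1/1 ✓
(1,2)X 2/4 ✗
(1,3)O 1/3 ✗
(2,0)X 0/0 ✓
(2,2)X 2/3 ✓
(2,3)X 1/2 ✗
(3,2)O 0/1 ✗
(4,0)O 1/1 ✓
(4,1)O 2/2 ✓
(4,3)O 1/1 ✓
(5,1)O 1/1 ✓
(5,3)O 1/1 ✓
For instance (0,2) has only 1/2 same-type neighbors, below 3/5.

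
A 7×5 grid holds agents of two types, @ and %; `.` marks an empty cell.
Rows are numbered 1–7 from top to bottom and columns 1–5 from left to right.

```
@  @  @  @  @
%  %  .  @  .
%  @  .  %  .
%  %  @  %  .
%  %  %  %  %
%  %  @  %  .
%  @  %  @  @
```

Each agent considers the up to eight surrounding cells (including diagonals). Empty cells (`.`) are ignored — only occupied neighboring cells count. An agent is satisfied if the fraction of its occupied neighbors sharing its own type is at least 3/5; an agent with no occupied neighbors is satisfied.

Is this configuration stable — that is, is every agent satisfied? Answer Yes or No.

No

Row 1: (1,1)@ 1/3 not · (1,2)@ 2/4 not · (1,3)@ 3/4 satisfied · (1,4)@ 3/3 satisfied · (1,5)@ 2/2 satisfied
Row 2: (2,1)% 2/5 not · (2,2)% 2/6 not · (2,4)@ 3/4 satisfied
Row 3: (3,1)% 4/5 satisfied · (3,2)@ 1/6 not · (3,4)% 1/3 not
Row 4: (4,1)% 4/5 satisfied · (4,2)% 5/7 satisfied · (4,3)@ 1/7 not · (4,4)% 4/5 satisfied
Row 5: (5,1)% 5/5 satisfied · (5,2)% 6/8 satisfied · (5,3)% 6/8 satisfied · (5,4)% 4/6 satisfied · (5,5)% 3/3 satisfied
Row 6: (6,1)% 4/5 satisfied · (6,2)% 6/8 satisfied · (6,3)@ 2/8 not · (6,4)% 4/7 not
Row 7: (7,1)% 2/3 satisfied · (7,2)@ 1/5 not · (7,3)% 2/5 not · (7,4)@ 2/4 not · (7,5)@ 1/2 not
For instance (1,1) has only 1/3 same-type neighbors, below 3/5.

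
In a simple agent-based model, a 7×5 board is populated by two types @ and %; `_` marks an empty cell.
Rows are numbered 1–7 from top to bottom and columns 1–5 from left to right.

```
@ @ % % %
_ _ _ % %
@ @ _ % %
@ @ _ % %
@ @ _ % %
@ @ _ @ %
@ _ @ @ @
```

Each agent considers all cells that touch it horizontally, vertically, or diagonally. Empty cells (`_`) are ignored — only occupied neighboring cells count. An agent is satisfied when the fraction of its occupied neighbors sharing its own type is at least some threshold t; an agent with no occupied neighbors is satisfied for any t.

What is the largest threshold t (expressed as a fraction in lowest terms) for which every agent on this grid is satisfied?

2/5

Row 1: (1,1)@ 1/1 · (1,2)@ 1/2 · (1,3)% 2/3 · (1,4)% 4/4 · (1,5)% 3/3
Row 2: (2,4)% 6/6 · (2,5)% 5/5
Row 3: (3,1)@ 3/3 · (3,2)@ 3/3 · (3,4)% 5/5 · (3,5)% 5/5
Row 4: (4,1)@ 5/5 · (4,2)@ 5/5 · (4,4)% 5/5 · (4,5)% 5/5
Row 5: (5,1)@ 5/5 · (5,2)@ 5/5 · (5,4)% 4/5 · (5,5)% 4/5
Row 6: (6,1)@ 4/4 · (6,2)@ 5/5 · (6,4)@ 3/6 · (6,5)% 2/5
Row 7: (7,1)@ 2/2 · (7,3)@ 3/3 · (7,4)@ 3/4 · (7,5)@ 2/3
The smallest same-type fraction is 2/5 at (6,5), which reduces to 2/5. Any threshold above that leaves this agent unsatisfied.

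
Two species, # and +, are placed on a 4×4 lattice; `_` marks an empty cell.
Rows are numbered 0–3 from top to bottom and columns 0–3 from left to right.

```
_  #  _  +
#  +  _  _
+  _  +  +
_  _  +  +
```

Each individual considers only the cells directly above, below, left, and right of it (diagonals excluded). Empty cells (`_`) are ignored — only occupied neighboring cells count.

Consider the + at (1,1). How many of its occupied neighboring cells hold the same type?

0

Occupied neighbors of (1,1): (0,1)=#, (1,0)=#.
Same type (+): 0 of 2.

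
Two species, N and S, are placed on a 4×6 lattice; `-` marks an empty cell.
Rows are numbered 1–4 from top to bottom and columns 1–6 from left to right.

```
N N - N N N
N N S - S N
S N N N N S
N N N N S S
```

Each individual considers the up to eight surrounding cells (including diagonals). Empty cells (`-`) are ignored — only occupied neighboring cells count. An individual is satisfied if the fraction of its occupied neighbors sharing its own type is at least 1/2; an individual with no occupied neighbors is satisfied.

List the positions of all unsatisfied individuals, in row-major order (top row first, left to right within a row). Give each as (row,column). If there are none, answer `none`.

(1,1)N 3/3 ✓
(1,2)N 3/4 ✓
(1,4)N 1/3 ✗
(1,5)N 3/4 ✓
(1,6)N 2/3 ✓
(2,1)N 4/5 ✓
(2,2)N 5/7 ✓
(2,3)S 0/6 ✗
(2,5)S 1/7 ✗
(2,6)N 3/5 ✓
(3,1)S 0/5 ✗
(3,2)N 6/8 ✓
(3,3)N 6/7 ✓
(3,4)N 4/7 ✓
(3,5)N 3/7 ✗
(3,6)S 3/5 ✓
(4,1)N 2/3 ✓
(4,2)N 4/5 ✓
(4,3)N 5/5 ✓
(4,4)N 4/5 ✓
(4,5)S 2/5 ✗
(4,6)S 2/3 ✓

(1,4), (2,3), (2,5), (3,1), (3,5), (4,5)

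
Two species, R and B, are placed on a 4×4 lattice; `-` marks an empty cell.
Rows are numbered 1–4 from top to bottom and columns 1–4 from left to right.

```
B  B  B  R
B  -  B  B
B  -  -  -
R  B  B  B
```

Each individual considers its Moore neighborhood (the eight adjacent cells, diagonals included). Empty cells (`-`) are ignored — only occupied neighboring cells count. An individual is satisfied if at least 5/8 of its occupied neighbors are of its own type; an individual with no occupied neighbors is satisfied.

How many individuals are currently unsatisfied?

2

Row 1: (1,1)B 2/2 satisfied · (1,2)B 4/4 satisfied · (1,3)B 3/4 satisfied · (1,4)R 0/3 not
Row 2: (2,1)B 3/3 satisfied · (2,3)B 3/4 satisfied · (2,4)B 2/3 satisfied
Row 3: (3,1)B 2/3 satisfied
Row 4: (4,1)R 0/2 not · (4,2)B 2/3 satisfied · (4,3)B 2/2 satisfied · (4,4)B 1/1 satisfied
Unsatisfied: (1,4), (4,1) — 2 in total.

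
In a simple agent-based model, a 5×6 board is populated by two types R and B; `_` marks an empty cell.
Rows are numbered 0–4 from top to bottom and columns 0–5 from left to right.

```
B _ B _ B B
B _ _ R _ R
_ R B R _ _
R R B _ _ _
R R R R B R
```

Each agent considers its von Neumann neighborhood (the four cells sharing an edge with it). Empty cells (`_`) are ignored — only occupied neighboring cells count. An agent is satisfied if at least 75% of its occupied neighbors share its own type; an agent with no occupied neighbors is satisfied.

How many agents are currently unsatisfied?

(0,0)B 1/1 satisfied
(0,2)B 0/0 satisfied
(0,4)B 1/1 satisfied
(0,5)B 1/2 not
(1,0)B 1/1 satisfied
(1,3)R 1/1 satisfied
(1,5)R 0/1 not
(2,1)R 1/2 not
(2,2)B 1/3 not
(2,3)R 1/2 not
(3,0)R 2/2 satisfied
(3,1)R 3/4 satisfied
(3,2)B 1/3 not
(4,0)R 2/2 satisfied
(4,1)R 3/3 satisfied
(4,2)R 2/3 not
(4,3)R 1/2 not
(4,4)B 0/2 not
(4,5)R 0/1 not
Unsatisfied: (0,5), (1,5), (2,1), (2,2), (2,3), (3,2), (4,2), (4,3), (4,4), (4,5) — 10 in total.

10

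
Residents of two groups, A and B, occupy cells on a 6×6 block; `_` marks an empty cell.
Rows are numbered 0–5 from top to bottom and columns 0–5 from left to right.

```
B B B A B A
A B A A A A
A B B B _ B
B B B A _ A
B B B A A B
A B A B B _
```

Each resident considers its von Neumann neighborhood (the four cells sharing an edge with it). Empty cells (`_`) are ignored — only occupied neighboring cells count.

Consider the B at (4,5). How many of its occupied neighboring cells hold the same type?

0

Occupied neighbors of (4,5): (3,5)=A, (4,4)=A.
Same type (B): 0 of 2.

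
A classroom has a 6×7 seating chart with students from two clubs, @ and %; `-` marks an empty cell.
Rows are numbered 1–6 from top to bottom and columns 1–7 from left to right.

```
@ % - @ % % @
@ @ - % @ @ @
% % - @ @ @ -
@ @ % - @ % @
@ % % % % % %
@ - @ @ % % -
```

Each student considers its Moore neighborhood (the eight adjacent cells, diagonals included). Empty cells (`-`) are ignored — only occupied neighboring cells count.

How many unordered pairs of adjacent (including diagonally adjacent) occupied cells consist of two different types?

45

Scan each occupied cell's neighbors to the right and below (and the two forward diagonals) so each pair is counted once.
From row 1: 11 unlike of 18 pairs (running 11/18).
From row 2: 7 unlike of 16 pairs (running 18/34).
From row 3: 7 unlike of 15 pairs (running 25/49).
From row 4: 11 unlike of 20 pairs (running 36/69).
From row 5: 8 unlike of 20 pairs (running 44/89).
From row 6: 1 unlike of 3 pairs (running 45/92).
Total adjacent occupied pairs: 92; unlike-type pairs: 45.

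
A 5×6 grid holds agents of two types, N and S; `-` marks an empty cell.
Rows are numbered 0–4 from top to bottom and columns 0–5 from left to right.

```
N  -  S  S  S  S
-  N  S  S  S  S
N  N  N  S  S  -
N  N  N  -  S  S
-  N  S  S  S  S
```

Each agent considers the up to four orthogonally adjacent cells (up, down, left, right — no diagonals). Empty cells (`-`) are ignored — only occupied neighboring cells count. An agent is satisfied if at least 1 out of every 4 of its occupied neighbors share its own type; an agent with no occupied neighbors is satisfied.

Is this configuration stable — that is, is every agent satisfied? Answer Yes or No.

(0,0)N 0/0 ✓
(0,2)S 2/2 ✓
(0,3)S 3/3 ✓
(0,4)S 3/3 ✓
(0,5)S 2/2 ✓
(1,1)N 1/2 ✓
(1,2)S 2/4 ✓
(1,3)S 4/4 ✓
(1,4)S 4/4 ✓
(1,5)S 2/2 ✓
(2,0)N 2/2 ✓
(2,1)N 4/4 ✓
(2,2)N 2/4 ✓
(2,3)S 2/3 ✓
(2,4)S 3/3 ✓
(3,0)N 2/2 ✓
(3,1)N 4/4 ✓
(3,2)N 2/3 ✓
(3,4)S 3/3 ✓
(3,5)S 2/2 ✓
(4,1)N 1/2 ✓
(4,2)S 1/3 ✓
(4,3)S 2/2 ✓
(4,4)S 3/3 ✓
(4,5)S 2/2 ✓
All meet the threshold, so the configuration is stable.

Yes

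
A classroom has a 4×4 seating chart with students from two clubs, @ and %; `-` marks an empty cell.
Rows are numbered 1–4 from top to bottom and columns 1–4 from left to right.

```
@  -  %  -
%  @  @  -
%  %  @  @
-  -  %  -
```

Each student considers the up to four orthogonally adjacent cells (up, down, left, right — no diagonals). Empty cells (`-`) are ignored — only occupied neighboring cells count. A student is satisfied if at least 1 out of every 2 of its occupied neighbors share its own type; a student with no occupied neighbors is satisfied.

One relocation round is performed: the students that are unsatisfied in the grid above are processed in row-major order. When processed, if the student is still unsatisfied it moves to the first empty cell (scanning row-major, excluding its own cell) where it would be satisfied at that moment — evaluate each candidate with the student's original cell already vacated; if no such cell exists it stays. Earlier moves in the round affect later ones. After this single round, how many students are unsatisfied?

0

Initially unsatisfied (in order): (1,1), (1,3), (2,1), (2,2), (3,2), (4,3).
  (1,1) → (1,2).
  (1,3) → (1,1).
  (2,1): now satisfied by earlier moves; stays.
  (2,2): now satisfied by earlier moves; stays.
  (3,2) → (1,4).
  (4,3) → (4,1).
Resulting grid:
% @ - %
% @ @ -
% - @ @
% - - -
All satisfied now.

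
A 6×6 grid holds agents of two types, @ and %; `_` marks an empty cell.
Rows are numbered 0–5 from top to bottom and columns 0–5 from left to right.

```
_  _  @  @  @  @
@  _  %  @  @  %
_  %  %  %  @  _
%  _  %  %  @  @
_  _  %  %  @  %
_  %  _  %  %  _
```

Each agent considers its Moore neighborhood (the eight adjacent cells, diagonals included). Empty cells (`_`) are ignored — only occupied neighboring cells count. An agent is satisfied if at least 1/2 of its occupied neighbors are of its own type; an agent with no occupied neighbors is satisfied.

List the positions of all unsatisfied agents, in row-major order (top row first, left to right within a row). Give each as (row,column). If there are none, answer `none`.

(1,0), (1,5), (3,4), (4,4), (4,5)

(0,2)@ 2/3 ok
(0,3)@ 4/5 ok
(0,4)@ 4/5 ok
(0,5)@ 2/3 ok
(1,0)@ 0/1 unhappy
(1,2)% 3/6 ok
(1,3)@ 5/8 ok
(1,4)@ 5/7 ok
(1,5)% 0/4 unhappy
(2,1)% 4/5 ok
(2,2)% 5/6 ok
(2,3)% 4/8 ok
(2,4)@ 4/7 ok
(3,0)% 1/1 ok
(3,2)% 6/6 ok
(3,3)% 5/8 ok
(3,4)@ 3/7 unhappy
(3,5)@ 3/4 ok
(4,2)% 5/5 ok
(4,3)% 5/7 ok
(4,4)@ 2/7 unhappy
(4,5)% 1/4 unhappy
(5,1)% 1/1 ok
(5,3)% 3/4 ok
(5,4)% 3/4 ok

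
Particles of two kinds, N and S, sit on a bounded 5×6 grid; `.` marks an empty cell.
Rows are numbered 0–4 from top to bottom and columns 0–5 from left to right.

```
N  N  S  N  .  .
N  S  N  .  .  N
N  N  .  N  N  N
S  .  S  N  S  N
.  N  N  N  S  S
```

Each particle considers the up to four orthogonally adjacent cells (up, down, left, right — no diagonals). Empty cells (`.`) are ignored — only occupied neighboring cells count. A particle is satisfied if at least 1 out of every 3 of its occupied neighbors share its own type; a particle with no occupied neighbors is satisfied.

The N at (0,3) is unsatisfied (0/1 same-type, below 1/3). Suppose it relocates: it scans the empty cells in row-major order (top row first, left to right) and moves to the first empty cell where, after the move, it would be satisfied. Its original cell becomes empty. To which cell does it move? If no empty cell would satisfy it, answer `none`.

(0,4)

Vacating (0,3). Empty cells in order:
  (0,4): 0/0 same-type → satisfied — stop here.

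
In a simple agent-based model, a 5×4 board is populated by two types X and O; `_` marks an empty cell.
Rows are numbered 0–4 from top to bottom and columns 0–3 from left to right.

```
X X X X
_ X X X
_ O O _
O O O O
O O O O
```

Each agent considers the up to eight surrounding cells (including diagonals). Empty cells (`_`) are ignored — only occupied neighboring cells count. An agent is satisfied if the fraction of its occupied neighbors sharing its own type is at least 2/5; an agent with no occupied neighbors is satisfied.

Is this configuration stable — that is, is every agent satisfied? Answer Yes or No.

(0,0)X 2/2 satisfied
(0,1)X 4/4 satisfied
(0,2)X 5/5 satisfied
(0,3)X 3/3 satisfied
(1,1)X 4/6 satisfied
(1,2)X 5/7 satisfied
(1,3)X 3/4 satisfied
(2,1)O 4/6 satisfied
(2,2)O 4/7 satisfied
(3,0)O 4/4 satisfied
(3,1)O 7/7 satisfied
(3,2)O 7/7 satisfied
(3,3)O 4/4 satisfied
(4,0)O 3/3 satisfied
(4,1)O 5/5 satisfied
(4,2)O 5/5 satisfied
(4,3)O 3/3 satisfied
All meet the threshold, so the configuration is stable.

Yes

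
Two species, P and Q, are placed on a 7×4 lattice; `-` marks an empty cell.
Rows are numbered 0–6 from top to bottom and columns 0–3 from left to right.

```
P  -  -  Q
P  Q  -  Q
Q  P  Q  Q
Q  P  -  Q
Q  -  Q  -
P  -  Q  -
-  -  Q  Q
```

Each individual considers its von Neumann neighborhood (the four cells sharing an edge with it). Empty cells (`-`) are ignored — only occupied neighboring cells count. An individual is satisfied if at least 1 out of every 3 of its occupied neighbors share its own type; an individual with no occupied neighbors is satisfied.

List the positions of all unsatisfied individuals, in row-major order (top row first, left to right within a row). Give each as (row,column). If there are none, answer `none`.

(1,1), (2,1), (5,0)

(0,0)P 1/1 satisfied
(0,3)Q 1/1 satisfied
(1,0)P 1/3 satisfied
(1,1)Q 0/2 not
(1,3)Q 2/2 satisfied
(2,0)Q 1/3 satisfied
(2,1)P 1/4 not
(2,2)Q 1/2 satisfied
(2,3)Q 3/3 satisfied
(3,0)Q 2/3 satisfied
(3,1)P 1/2 satisfied
(3,3)Q 1/1 satisfied
(4,0)Q 1/2 satisfied
(4,2)Q 1/1 satisfied
(5,0)P 0/1 not
(5,2)Q 2/2 satisfied
(6,2)Q 2/2 satisfied
(6,3)Q 1/1 satisfied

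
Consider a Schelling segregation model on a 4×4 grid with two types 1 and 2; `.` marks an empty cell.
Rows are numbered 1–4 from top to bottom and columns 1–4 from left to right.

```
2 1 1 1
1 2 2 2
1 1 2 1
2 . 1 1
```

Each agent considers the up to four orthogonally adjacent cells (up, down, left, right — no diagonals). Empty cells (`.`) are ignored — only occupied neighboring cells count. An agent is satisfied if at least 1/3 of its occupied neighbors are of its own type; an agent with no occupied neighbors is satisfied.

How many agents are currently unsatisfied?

(1,1)2 0/2 ✗
(1,2)1 1/3 ✓
(1,3)1 2/3 ✓
(1,4)1 1/2 ✓
(2,1)1 1/3 ✓
(2,2)2 1/4 ✗
(2,3)2 3/4 ✓
(2,4)2 1/3 ✓
(3,1)1 2/3 ✓
(3,2)1 1/3 ✓
(3,3)2 1/4 ✗
(3,4)1 1/3 ✓
(4,1)2 0/1 ✗
(4,3)1 1/2 ✓
(4,4)1 2/2 ✓
Unsatisfied: (1,1), (2,2), (3,3), (4,1) — 4 in total.

4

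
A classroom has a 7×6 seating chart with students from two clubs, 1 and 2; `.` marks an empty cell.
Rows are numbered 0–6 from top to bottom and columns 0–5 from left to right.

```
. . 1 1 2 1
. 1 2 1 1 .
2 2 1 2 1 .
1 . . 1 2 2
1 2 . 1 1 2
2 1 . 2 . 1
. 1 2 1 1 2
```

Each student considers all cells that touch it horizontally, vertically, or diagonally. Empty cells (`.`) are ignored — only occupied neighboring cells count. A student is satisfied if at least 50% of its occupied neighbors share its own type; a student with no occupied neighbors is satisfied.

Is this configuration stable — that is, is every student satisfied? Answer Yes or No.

(0,2)1 3/4 ✓
(0,3)1 3/5 ✓
(0,4)2 0/4 ✗
(0,5)1 1/2 ✓
(1,1)1 2/5 ✗
(1,2)2 2/7 ✗
(1,3)1 5/8 ✓
(1,4)1 4/6 ✓
(2,0)2 1/3 ✗
(2,1)2 2/5 ✗
(2,2)1 3/6 ✓
(2,3)2 2/7 ✗
(2,4)1 3/6 ✓
(3,0)1 1/4 ✗
(3,3)1 4/6 ✓
(3,4)2 3/7 ✗
(3,5)2 2/4 ✓
(4,0)1 2/4 ✓
(4,1)2 1/4 ✗
(4,3)1 2/4 ✓
(4,4)1 3/7 ✗
(4,5)2 2/4 ✓
(5,0)2 1/4 ✗
(5,1)1 2/5 ✗
(5,3)2 1/5 ✗
(5,5)1 2/4 ✓
(6,1)1 1/3 ✗
(6,2)2 1/4 ✗
(6,3)1 1/3 ✗
(6,4)1 2/4 ✓
(6,5)2 0/2 ✗
For instance (0,4) has only 0/4 same-type neighbors, below 1/2.

No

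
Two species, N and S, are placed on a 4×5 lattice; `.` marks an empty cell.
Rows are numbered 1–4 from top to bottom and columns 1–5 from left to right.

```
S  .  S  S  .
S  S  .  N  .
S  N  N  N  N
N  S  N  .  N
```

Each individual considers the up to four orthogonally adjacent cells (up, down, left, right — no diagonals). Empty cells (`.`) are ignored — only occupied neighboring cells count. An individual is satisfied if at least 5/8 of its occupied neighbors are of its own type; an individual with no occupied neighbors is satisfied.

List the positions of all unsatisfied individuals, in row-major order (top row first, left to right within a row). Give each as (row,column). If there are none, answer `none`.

(1,4), (2,2), (2,4), (3,1), (3,2), (4,1), (4,2), (4,3)

Row 1: (1,1)S 1/1 ok · (1,3)S 1/1 ok · (1,4)S 1/2 unhappy
Row 2: (2,1)S 3/3 ok · (2,2)S 1/2 unhappy · (2,4)N 1/2 unhappy
Row 3: (3,1)S 1/3 unhappy · (3,2)N 1/4 unhappy · (3,3)N 3/3 ok · (3,4)N 3/3 ok · (3,5)N 2/2 ok
Row 4: (4,1)N 0/2 unhappy · (4,2)S 0/3 unhappy · (4,3)N 1/2 unhappy · (4,5)N 1/1 ok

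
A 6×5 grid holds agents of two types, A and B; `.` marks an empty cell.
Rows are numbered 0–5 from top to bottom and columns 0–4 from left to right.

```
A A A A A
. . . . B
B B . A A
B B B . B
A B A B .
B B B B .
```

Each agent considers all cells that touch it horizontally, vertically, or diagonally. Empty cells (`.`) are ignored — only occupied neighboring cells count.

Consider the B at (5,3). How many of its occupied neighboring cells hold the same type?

2

Occupied neighbors of (5,3): (4,2)=A, (4,3)=B, (5,2)=B.
Same type (B): 2 of 3.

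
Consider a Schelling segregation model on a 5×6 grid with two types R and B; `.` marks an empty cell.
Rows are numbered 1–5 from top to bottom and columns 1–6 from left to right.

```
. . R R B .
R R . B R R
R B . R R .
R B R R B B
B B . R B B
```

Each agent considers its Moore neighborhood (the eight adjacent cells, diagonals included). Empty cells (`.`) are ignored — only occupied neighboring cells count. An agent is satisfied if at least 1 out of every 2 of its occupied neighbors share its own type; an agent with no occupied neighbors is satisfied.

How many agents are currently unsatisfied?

(1,3)R 2/3 ok
(1,4)R 2/4 ok
(1,5)B 1/4 unhappy
(2,1)R 2/3 ok
(2,2)R 3/4 ok
(2,4)B 1/6 unhappy
(2,5)R 4/6 ok
(2,6)R 2/3 ok
(3,1)R 3/5 ok
(3,2)B 1/6 unhappy
(3,4)R 4/6 ok
(3,5)R 4/7 ok
(4,1)R 1/5 unhappy
(4,2)B 3/6 ok
(4,3)R 3/6 ok
(4,4)R 4/6 ok
(4,5)B 3/7 unhappy
(4,6)B 3/4 ok
(5,1)B 2/3 ok
(5,2)B 2/4 ok
(5,4)R 2/4 ok
(5,5)B 3/5 ok
(5,6)B 3/3 ok
Unsatisfied: (1,5), (2,4), (3,2), (4,1), (4,5) — 5 in total.

5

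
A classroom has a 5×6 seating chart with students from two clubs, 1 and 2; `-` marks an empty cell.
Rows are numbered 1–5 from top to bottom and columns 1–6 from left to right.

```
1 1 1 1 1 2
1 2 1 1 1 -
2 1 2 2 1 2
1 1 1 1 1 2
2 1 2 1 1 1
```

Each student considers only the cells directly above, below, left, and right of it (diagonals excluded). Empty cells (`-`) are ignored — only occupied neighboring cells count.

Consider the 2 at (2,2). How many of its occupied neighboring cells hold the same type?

0

Occupied neighbors of (2,2): (1,2)=1, (3,2)=1, (2,1)=1, (2,3)=1.
Same type (2): 0 of 4.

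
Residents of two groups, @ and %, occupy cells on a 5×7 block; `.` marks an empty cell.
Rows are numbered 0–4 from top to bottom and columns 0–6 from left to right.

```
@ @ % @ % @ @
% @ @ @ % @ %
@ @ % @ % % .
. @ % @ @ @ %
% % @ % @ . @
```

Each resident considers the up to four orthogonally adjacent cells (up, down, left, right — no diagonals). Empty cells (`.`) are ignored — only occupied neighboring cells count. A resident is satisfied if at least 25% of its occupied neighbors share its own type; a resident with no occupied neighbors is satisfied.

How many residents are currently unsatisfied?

7

(0,0)@ 1/2 ok
(0,1)@ 2/3 ok
(0,2)% 0/3 unhappy
(0,3)@ 1/3 ok
(0,4)% 1/3 ok
(0,5)@ 2/3 ok
(0,6)@ 1/2 ok
(1,0)% 0/3 unhappy
(1,1)@ 3/4 ok
(1,2)@ 2/4 ok
(1,3)@ 3/4 ok
(1,4)% 2/4 ok
(1,5)@ 1/4 ok
(1,6)% 0/2 unhappy
(2,0)@ 1/2 ok
(2,1)@ 3/4 ok
(2,2)% 1/4 ok
(2,3)@ 2/4 ok
(2,4)% 2/4 ok
(2,5)% 1/3 ok
(3,1)@ 1/3 ok
(3,2)% 1/4 ok
(3,3)@ 2/4 ok
(3,4)@ 3/4 ok
(3,5)@ 1/3 ok
(3,6)% 0/2 unhappy
(4,0)% 1/1 ok
(4,1)% 1/3 ok
(4,2)@ 0/3 unhappy
(4,3)% 0/3 unhappy
(4,4)@ 1/2 ok
(4,6)@ 0/1 unhappy
Unsatisfied: (0,2), (1,0), (1,6), (3,6), (4,2), (4,3), (4,6) — 7 in total.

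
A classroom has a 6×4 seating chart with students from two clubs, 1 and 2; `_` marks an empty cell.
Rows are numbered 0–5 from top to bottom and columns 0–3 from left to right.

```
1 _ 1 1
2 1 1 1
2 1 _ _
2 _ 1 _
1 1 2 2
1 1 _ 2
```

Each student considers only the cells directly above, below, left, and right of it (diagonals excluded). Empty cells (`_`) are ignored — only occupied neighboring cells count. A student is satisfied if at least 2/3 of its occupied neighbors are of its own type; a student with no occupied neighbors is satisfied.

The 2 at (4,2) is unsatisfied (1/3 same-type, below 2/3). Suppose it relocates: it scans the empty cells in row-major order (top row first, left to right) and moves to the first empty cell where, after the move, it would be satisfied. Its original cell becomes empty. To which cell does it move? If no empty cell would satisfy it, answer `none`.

Vacating (4,2). Empty cells in order:
  (0,1): 0/3 same-type → still unsatisfied.
  (2,2): 0/3 same-type → still unsatisfied.
  (2,3): 0/1 same-type → still unsatisfied.
  (3,1): 1/4 same-type → still unsatisfied.
  (3,3): 1/2 same-type → still unsatisfied.
  (5,2): 1/2 same-type → still unsatisfied.

none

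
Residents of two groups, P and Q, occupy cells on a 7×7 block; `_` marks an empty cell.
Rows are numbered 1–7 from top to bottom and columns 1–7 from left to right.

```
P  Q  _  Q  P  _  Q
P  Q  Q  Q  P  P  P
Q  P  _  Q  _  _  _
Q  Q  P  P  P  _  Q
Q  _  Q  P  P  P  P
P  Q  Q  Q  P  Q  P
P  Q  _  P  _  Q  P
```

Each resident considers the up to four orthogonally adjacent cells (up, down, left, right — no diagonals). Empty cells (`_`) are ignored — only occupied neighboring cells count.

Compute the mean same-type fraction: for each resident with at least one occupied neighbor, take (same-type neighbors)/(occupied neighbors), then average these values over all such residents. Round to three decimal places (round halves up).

0.517

(1,1)P 1/2
(1,2)Q 1/2
(1,4)Q 1/2
(1,5)P 1/2
(1,7)Q 0/1
(2,1)P 1/3
(2,2)Q 2/4
(2,3)Q 2/2
(2,4)Q 3/4
(2,5)P 2/3
(2,6)P 2/2
(2,7)P 1/2
(3,1)Q 1/3
(3,2)P 0/3
(3,4)Q 1/2
(4,1)Q 3/3
(4,2)Q 1/3
(4,3)P 1/3
(4,4)P 3/4
(4,5)P 2/2
(4,7)Q 0/1
(5,1)Q 1/2
(5,3)Q 1/3
(5,4)P 2/4
(5,5)P 4/4
(5,6)P 2/3
(5,7)P 2/3
(6,1)P 1/3
(6,2)Q 2/3
(6,3)Q 3/3
(6,4)Q 1/4
(6,5)P 1/3
(6,6)Q 1/4
(6,7)P 2/3
(7,1)P 1/2
(7,2)Q 1/2
(7,4)P 0/1
(7,6)Q 1/2
(7,7)P 1/2
Sum over 39 residents: 1/2 + 1/2 + 1/2 + 1/2 + 0/1 + 1/3 + 2/4 + 2/2 + 3/4 + 2/3 + 2/2 + 1/2 + 1/3 + 0/3 + 1/2 + 3/3 + 1/3 + 1/3 + 3/4 + 2/2 + 0/1 + 1/2 + 1/3 + 2/4 + 4/4 + 2/3 + 2/3 + 1/3 + 2/3 + 3/3 + 1/4 + 1/3 + 1/4 + 2/3 + 1/2 + 1/2 + 0/1 + 1/2 + 1/2 = 121/6; mean = 121/6 ÷ 39 = 121/234 = 0.517094… → 0.517.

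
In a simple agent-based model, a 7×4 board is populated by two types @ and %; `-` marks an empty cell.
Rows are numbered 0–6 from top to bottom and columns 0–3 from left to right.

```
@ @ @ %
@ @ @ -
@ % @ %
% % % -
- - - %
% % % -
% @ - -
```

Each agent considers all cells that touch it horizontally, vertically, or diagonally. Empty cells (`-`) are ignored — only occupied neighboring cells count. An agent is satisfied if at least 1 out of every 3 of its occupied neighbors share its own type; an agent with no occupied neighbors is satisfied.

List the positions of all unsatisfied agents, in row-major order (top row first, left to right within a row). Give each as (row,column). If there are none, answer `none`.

(0,3), (6,1)

Row 0: (0,0)@ 3/3 ok · (0,1)@ 5/5 ok · (0,2)@ 3/4 ok · (0,3)% 0/2 unhappy
Row 1: (1,0)@ 4/5 ok · (1,1)@ 7/8 ok · (1,2)@ 4/7 ok
Row 2: (2,0)@ 2/5 ok · (2,1)% 3/8 ok · (2,2)@ 2/6 ok · (2,3)% 1/3 ok
Row 3: (3,0)% 2/3 ok · (3,1)% 3/5 ok · (3,2)% 4/5 ok
Row 4: (4,3)% 2/2 ok
Row 5: (5,0)% 2/3 ok · (5,1)% 3/4 ok · (5,2)% 2/3 ok
Row 6: (6,0)% 2/3 ok · (6,1)@ 0/4 unhappy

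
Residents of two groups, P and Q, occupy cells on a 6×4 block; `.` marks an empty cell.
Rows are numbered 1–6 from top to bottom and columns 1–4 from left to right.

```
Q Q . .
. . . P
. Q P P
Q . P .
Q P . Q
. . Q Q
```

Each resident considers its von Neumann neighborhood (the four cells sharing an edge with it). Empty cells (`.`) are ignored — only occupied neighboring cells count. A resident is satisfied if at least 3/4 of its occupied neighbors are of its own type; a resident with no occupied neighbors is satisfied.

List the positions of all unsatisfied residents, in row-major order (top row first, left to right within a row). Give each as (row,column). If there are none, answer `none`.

(3,2), (3,3), (5,1), (5,2)

Row 1: (1,1)Q 1/1 ✓ · (1,2)Q 1/1 ✓
Row 2: (2,4)P 1/1 ✓
Row 3: (3,2)Q 0/1 ✗ · (3,3)P 2/3 ✗ · (3,4)P 2/2 ✓
Row 4: (4,1)Q 1/1 ✓ · (4,3)P 1/1 ✓
Row 5: (5,1)Q 1/2 ✗ · (5,2)P 0/1 ✗ · (5,4)Q 1/1 ✓
Row 6: (6,3)Q 1/1 ✓ · (6,4)Q 2/2 ✓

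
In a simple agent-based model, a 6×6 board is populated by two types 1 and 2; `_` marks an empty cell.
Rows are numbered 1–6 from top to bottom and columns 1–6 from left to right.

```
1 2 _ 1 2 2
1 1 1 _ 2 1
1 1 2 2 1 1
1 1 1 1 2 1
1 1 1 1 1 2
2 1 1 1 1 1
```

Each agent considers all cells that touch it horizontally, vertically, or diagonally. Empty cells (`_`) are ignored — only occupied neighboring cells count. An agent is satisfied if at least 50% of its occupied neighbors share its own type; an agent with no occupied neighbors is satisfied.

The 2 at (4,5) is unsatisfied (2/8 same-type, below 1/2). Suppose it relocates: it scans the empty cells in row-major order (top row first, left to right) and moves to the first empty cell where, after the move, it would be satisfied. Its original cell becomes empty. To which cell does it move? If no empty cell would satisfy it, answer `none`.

(2,4)

Vacating (4,5). Empty cells in order:
  (1,3): 1/4 same-type → still unsatisfied.
  (2,4): 4/7 same-type → satisfied — stop here.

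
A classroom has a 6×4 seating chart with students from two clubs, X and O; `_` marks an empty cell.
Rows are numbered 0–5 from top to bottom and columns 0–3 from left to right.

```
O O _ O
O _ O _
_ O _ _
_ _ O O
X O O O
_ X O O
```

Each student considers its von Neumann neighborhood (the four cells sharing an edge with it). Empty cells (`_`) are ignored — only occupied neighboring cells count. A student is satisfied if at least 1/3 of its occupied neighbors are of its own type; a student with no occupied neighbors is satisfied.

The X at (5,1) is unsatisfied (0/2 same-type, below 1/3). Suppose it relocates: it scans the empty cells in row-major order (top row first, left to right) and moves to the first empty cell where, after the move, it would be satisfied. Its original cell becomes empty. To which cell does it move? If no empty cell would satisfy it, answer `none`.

(3,0)

Vacating (5,1). Empty cells in order:
  (0,2): 0/3 same-type → still unsatisfied.
  (1,1): 0/4 same-type → still unsatisfied.
  (1,3): 0/2 same-type → still unsatisfied.
  (2,0): 0/2 same-type → still unsatisfied.
  (2,2): 0/3 same-type → still unsatisfied.
  (2,3): 0/1 same-type → still unsatisfied.
  (3,0): 1/1 same-type → satisfied — stop here.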